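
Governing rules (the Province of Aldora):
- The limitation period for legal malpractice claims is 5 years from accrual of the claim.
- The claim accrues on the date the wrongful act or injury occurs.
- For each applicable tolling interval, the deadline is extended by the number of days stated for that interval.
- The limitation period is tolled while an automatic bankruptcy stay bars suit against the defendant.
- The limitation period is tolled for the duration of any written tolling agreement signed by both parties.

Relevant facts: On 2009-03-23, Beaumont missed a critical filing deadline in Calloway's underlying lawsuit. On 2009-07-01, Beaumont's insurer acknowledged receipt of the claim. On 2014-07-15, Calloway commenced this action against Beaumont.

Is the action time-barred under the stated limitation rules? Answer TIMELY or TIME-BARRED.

The limitation period began to run on 2009-03-23.
5 years from 2009-03-23 is 2014-03-23.
Nothing else in the chronology tolls or restarts the period.
The 2014-07-15 filing falls after the 2014-03-23 deadline; the claim is time-barred.

TIME-BARRED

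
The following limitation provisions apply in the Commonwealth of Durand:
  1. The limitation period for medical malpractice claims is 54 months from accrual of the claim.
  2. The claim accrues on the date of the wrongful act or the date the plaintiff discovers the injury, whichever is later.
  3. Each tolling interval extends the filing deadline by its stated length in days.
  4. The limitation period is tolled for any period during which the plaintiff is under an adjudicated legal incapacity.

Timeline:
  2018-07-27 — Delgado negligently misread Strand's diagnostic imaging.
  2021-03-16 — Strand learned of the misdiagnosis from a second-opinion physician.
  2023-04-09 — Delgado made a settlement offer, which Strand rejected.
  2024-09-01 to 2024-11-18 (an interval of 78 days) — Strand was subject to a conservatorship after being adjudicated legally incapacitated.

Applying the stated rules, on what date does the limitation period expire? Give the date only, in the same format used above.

Taking the later of the act (2018-07-27) and discovery (2021-03-16), the claim accrued on 2021-03-16.
Adding the 54 months base period to 2021-03-16 gives a deadline of 2025-09-16, before any tolling.
Because the plaintiff's legal incapacity ran from 2024-09-01 to 2024-11-18, the deadline is extended by 78 days to 2025-12-03.
Nothing else in the chronology tolls or restarts the period.

2025-12-03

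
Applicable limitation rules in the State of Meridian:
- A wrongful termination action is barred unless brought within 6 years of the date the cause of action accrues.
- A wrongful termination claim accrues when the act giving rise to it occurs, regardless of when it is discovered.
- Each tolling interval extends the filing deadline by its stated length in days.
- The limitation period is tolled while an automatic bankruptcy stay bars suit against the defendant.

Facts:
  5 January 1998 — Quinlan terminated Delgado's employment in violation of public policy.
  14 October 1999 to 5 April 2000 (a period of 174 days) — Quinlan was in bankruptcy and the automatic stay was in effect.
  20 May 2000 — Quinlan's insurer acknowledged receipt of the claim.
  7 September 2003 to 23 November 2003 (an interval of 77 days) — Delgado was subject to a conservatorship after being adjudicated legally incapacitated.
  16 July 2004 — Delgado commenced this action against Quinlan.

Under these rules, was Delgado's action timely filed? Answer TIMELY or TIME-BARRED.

The claim accrued on 5 January 1998, when the wrongful act occurred.
Adding the 6 years base period to 5 January 1998 gives a deadline of 5 January 2004, before any tolling.
The automatic bankruptcy stay from 14 October 1999 to 5 April 2000 tolled the period for 174 days, extending the deadline to 27 June 2004.
No stated provision tolls the period for the plaintiff's incapacity, so the interval from 7 September 2003 to 23 November 2003 has no effect on the deadline.
The other events in the timeline have no effect on the limitation period under the stated rules.
Delgado filed on 16 July 2004, after the 27 June 2004 deadline, so the action is time-barred.

TIME-BARRED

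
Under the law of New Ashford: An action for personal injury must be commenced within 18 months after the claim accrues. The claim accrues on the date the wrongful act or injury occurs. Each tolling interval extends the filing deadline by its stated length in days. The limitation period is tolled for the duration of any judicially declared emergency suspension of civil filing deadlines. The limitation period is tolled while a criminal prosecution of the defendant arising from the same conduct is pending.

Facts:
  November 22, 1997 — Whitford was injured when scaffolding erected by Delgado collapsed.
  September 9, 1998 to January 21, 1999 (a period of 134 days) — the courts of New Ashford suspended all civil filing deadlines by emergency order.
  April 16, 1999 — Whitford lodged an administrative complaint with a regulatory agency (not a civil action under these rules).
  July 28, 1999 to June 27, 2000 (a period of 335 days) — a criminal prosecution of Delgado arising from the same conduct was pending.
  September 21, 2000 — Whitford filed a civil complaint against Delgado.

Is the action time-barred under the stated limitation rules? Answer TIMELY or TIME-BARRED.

The claim accrued on November 22, 1997, when the wrongful act occurred.
18 months from November 22, 1997 is May 22, 1999.
The period was tolled for 134 days by the emergency suspension of filing deadlines (September 9, 1998 to January 21, 1999), pushing the deadline to October 3, 1999.
Because the pending criminal prosecution ran from July 28, 1999 to June 27, 2000, the deadline is extended by 335 days to September 2, 2000.
None of the other events listed affects the running of the period under the stated rules.
Whitford filed on September 21, 2000, after the September 2, 2000 deadline, so the action is time-barred.

TIME-BARRED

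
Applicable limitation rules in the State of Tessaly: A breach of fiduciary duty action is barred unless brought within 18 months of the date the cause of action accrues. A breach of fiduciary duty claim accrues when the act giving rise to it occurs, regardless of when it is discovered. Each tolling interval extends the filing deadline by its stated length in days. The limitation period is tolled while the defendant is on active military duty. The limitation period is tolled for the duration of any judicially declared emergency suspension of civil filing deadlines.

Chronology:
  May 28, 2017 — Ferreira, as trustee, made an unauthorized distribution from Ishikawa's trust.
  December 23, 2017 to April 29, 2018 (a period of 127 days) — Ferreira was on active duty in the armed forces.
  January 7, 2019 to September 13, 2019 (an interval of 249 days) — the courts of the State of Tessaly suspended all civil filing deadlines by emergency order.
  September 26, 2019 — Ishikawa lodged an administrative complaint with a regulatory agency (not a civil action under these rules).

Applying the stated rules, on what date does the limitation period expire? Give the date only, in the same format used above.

The cause of action accrued on May 28, 2017, the date of the act.
The untolled deadline — 18 months after May 28, 2017 — is November 28, 2018.
Because the defendant's active military service ran from December 23, 2017 to April 29, 2018, the deadline is extended by 127 days to April 4, 2019.
Because the emergency suspension of filing deadlines ran from January 7, 2019 to September 13, 2019, the deadline is extended by 249 days to December 9, 2019.
Nothing else in the chronology tolls or restarts the period.

December 9, 2019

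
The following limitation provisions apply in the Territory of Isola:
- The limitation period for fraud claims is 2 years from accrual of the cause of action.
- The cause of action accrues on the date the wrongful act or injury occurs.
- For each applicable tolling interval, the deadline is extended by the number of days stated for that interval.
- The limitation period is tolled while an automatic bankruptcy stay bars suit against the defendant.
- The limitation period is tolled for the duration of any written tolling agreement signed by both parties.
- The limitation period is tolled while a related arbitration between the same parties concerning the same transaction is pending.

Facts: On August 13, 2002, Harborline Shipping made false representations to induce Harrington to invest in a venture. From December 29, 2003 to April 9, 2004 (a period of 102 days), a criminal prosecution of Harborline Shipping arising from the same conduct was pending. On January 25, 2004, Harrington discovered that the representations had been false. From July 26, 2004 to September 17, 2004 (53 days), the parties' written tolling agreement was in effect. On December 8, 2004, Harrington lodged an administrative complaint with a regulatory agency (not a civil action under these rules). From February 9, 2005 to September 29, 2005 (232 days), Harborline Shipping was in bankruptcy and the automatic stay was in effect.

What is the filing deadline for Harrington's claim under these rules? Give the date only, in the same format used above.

October 5, 2004

Because the rule ties accrual to occurrence, the claim accrued on August 13, 2002, not on the January 25, 2004 discovery date.
2 years from August 13, 2002 is August 13, 2004.
The period was tolled for 53 days by the written tolling agreement (July 26, 2004 to September 17, 2004), pushing the deadline to October 5, 2004.
The automatic bankruptcy stay from February 9, 2005 to September 29, 2005 began after the period had already run on October 5, 2004, so it has no tolling effect.
No stated provision tolls the period for a criminal prosecution, so the interval from December 29, 2003 to April 9, 2004 has no effect on the deadline.
The other events in the timeline have no effect on the limitation period under the stated rules.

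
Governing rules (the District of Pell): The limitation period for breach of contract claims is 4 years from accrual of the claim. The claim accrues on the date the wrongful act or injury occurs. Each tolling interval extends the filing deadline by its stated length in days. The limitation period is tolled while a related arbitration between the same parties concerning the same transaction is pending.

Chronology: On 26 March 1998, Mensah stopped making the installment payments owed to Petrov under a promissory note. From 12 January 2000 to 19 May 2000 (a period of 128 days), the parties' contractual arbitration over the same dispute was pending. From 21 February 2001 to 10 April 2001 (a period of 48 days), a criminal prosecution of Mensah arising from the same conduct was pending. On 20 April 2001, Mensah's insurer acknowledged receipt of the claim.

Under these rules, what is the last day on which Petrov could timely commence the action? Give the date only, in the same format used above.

1 August 2002

The claim accrued on 26 March 1998, the date of the act.
4 years from 26 March 1998 is 26 March 2002.
The period was tolled for 128 days by the pending related arbitration (12 January 2000 to 19 May 2000), pushing the deadline to 1 August 2002.
The pending criminal prosecution from 21 February 2001 to 10 April 2001 does not toll the period, because no stated rule makes a criminal prosecution a tolling event.
Nothing else in the chronology tolls or restarts the period.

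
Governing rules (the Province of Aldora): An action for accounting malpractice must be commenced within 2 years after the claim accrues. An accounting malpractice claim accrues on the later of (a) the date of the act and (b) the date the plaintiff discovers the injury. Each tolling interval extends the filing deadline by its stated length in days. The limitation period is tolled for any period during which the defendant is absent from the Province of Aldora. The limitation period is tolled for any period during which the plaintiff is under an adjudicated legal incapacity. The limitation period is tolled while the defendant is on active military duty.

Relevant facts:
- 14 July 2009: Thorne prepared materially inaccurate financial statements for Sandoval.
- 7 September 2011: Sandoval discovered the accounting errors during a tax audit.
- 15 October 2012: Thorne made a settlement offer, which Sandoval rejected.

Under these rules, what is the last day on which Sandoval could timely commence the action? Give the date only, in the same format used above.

Because discovery on 7 September 2011 post-dates the 14 July 2009 act, accrual under the later-of rule falls on 7 September 2011.
2 years from 7 September 2011 is 7 September 2013.
Nothing else in the chronology tolls or restarts the period.

7 September 2013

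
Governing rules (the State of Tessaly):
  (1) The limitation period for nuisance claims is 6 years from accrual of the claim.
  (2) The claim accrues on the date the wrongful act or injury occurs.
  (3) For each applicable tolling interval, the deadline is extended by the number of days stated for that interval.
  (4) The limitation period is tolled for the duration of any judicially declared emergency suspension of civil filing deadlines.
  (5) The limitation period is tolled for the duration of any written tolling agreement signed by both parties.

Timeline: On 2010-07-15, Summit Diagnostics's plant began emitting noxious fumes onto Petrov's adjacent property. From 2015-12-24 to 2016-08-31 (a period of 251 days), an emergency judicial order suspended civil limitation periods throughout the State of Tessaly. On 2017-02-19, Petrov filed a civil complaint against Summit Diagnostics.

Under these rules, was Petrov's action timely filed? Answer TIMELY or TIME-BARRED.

TIMELY

The claim accrued on 2010-07-15, the date of the act.
6 years from 2010-07-15 is 2016-07-15.
Because the emergency suspension of filing deadlines ran from 2015-12-24 to 2016-08-31, the deadline is extended by 251 days to 2017-03-23.
The 2017-02-19 filing precedes the 2017-03-23 deadline; the claim is timely.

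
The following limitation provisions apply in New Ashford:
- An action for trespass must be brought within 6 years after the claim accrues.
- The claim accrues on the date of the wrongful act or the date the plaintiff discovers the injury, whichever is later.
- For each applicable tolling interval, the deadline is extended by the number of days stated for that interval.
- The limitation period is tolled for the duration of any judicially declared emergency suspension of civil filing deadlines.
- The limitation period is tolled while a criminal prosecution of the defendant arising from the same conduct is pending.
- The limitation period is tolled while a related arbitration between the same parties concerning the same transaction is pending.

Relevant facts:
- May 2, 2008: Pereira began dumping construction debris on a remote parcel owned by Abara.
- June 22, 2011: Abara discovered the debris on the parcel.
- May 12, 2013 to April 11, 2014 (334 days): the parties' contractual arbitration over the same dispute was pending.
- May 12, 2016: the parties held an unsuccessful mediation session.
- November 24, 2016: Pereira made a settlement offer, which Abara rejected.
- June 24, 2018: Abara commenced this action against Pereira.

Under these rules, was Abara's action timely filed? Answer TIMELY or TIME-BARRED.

Taking the later of the act (May 2, 2008) and discovery (June 22, 2011), the claim accrued on June 22, 2011.
Adding the 6 years base period to June 22, 2011 gives a deadline of June 22, 2017, before any tolling.
Because the pending related arbitration ran from May 12, 2013 to April 11, 2014, the deadline is extended by 334 days to May 22, 2018.
The other events in the timeline have no effect on the limitation period under the stated rules.
The June 24, 2018 filing falls after the May 22, 2018 deadline; the claim is time-barred.

TIME-BARRED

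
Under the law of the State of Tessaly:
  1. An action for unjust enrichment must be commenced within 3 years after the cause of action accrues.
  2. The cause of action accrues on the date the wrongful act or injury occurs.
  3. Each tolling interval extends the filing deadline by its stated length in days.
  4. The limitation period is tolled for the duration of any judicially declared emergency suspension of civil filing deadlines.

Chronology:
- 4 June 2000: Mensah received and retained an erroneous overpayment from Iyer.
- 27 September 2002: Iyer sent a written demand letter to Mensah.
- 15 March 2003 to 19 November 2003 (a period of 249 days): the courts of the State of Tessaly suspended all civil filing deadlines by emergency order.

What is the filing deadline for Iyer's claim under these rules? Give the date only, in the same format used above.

8 February 2004

The claim accrued on 4 June 2000, when the wrongful act occurred.
3 years from 4 June 2000 is 4 June 2003.
Because the emergency suspension of filing deadlines ran from 15 March 2003 to 19 November 2003, the deadline is extended by 249 days to 8 February 2004.
Nothing else in the chronology tolls or restarts the period.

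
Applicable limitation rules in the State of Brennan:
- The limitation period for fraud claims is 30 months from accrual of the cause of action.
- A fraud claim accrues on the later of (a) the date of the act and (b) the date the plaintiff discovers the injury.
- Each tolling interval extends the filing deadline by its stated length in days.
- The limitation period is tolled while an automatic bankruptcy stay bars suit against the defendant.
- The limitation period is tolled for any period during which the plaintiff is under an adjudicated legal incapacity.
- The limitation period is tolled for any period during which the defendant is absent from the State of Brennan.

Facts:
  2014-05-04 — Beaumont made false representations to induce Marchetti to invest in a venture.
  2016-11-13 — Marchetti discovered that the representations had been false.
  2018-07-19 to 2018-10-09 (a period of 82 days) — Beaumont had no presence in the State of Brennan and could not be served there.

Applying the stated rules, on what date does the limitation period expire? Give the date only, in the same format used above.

2019-08-03

The claim accrued on 2016-11-13 — the later of the 2014-05-04 act and the 2016-11-13 discovery.
The untolled deadline — 30 months after 2016-11-13 — is 2019-05-13.
The defendant's absence from the jurisdiction from 2018-07-19 to 2018-10-09 tolled the period for 82 days, extending the deadline to 2019-08-03.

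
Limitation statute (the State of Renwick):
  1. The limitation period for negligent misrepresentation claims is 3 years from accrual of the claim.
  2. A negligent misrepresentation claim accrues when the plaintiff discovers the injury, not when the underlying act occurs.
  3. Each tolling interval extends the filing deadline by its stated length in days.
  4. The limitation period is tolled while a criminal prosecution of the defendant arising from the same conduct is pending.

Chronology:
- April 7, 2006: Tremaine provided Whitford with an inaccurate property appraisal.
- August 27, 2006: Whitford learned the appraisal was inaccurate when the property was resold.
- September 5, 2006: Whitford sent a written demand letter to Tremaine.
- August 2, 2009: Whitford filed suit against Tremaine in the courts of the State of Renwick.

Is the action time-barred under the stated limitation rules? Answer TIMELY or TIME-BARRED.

Under the discovery rule, the claim accrued on August 27, 2006, when Whitford discovered the injury — not on the April 7, 2006 date of the underlying act.
3 years from August 27, 2006 is August 27, 2009.
None of the other events listed affects the running of the period under the stated rules.
Whitford filed on August 2, 2009, before the August 27, 2009 deadline, so the action is timely.

TIMELY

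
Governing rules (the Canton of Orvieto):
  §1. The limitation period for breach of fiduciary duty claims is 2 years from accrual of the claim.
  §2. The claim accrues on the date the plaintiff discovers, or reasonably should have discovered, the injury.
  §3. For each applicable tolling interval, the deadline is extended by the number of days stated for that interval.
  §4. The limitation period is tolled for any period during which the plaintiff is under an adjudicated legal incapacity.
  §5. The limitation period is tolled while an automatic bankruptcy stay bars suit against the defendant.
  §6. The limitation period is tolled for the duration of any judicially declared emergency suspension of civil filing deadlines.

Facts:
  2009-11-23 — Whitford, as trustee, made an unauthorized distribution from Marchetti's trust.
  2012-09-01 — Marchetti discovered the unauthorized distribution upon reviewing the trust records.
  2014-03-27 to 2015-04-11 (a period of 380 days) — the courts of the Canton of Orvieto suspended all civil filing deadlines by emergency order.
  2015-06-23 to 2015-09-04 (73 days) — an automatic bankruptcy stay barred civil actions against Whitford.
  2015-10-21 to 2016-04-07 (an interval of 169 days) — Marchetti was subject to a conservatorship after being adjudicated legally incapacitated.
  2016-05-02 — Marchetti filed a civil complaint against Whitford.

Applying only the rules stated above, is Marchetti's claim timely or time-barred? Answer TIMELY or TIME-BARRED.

TIMELY

Under the discovery rule, the claim accrued on 2012-09-01, when Marchetti discovered the injury — not on the 2009-11-23 date of the underlying act.
2 years from 2012-09-01 is 2014-09-01.
The emergency suspension of filing deadlines from 2014-03-27 to 2015-04-11 tolled the period for 380 days, extending the deadline to 2015-09-16.
The period was tolled for 73 days by the automatic bankruptcy stay (2015-06-23 to 2015-09-04), pushing the deadline to 2015-11-28.
Because the plaintiff's legal incapacity ran from 2015-10-21 to 2016-04-07, the deadline is extended by 169 days to 2016-05-15.
Marchetti filed on 2016-05-02, before the 2016-05-15 deadline, so the action is timely.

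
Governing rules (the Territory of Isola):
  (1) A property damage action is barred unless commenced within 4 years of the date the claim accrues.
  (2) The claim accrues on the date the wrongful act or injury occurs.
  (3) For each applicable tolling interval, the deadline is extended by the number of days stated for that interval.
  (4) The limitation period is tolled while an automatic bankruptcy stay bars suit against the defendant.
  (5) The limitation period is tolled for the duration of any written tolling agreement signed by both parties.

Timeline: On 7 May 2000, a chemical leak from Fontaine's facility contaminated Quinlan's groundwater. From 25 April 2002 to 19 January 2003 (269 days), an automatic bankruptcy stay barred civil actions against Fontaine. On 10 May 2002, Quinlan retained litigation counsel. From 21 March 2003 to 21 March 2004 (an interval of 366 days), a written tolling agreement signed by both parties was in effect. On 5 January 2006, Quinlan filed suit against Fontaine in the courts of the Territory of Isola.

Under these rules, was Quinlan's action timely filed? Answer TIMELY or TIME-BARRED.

TIMELY

The limitation period began to run on 7 May 2000.
The untolled deadline — 4 years after 7 May 2000 — is 7 May 2004.
The automatic bankruptcy stay from 25 April 2002 to 19 January 2003 tolled the period for 269 days, extending the deadline to 31 January 2005.
Because the written tolling agreement ran from 21 March 2003 to 21 March 2004, the deadline is extended by 366 days to 1 February 2006.
The other events in the timeline have no effect on the limitation period under the stated rules.
The 5 January 2006 filing precedes the 1 February 2006 deadline; the claim is timely.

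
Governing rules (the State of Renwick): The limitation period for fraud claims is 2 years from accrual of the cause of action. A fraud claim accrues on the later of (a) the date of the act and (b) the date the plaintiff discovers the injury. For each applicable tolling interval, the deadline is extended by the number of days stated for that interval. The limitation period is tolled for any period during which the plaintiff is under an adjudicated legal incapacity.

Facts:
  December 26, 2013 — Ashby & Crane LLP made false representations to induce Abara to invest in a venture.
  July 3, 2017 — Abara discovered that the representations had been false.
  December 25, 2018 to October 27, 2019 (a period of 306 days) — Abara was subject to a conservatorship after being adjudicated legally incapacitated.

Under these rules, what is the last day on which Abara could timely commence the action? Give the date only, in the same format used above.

Because discovery on July 3, 2017 post-dates the December 26, 2013 act, accrual under the later-of rule falls on July 3, 2017.
Adding the 2 years base period to July 3, 2017 gives a deadline of July 3, 2019, before any tolling.
The period was tolled for 306 days by the plaintiff's legal incapacity (December 25, 2018 to October 27, 2019), pushing the deadline to May 4, 2020.

May 4, 2020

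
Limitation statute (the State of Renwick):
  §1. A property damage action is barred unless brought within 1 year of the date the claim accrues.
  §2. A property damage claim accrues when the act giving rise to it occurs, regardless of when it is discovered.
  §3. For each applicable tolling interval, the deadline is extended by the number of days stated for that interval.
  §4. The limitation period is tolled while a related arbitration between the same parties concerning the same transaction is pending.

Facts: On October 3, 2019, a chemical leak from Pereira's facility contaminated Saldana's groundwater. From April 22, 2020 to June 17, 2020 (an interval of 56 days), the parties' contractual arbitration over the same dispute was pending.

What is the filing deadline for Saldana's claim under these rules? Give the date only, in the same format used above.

November 28, 2020

The limitation period began to run on October 3, 2019.
1 year from October 3, 2019 is October 3, 2020.
The pending related arbitration from April 22, 2020 to June 17, 2020 tolled the period for 56 days, extending the deadline to November 28, 2020.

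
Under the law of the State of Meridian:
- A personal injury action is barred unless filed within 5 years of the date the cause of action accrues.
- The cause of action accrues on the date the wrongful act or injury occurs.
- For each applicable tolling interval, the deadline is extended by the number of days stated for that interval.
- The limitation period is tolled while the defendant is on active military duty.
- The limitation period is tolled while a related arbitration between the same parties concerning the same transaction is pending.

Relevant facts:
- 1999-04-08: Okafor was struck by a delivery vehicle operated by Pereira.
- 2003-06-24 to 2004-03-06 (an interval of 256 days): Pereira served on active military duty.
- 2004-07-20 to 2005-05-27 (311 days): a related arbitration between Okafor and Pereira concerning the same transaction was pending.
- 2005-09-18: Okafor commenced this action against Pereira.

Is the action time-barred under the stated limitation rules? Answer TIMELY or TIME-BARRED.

TIMELY

The claim accrued on 1999-04-08, when the wrongful act occurred.
The untolled deadline — 5 years after 1999-04-08 — is 2004-04-08.
The defendant's active military service from 2003-06-24 to 2004-03-06 tolled the period for 256 days, extending the deadline to 2004-12-20.
The period was tolled for 311 days by the pending related arbitration (2004-07-20 to 2005-05-27), pushing the deadline to 2005-10-27.
Filing on 2005-09-18 beat the 2005-10-27 deadline — the action is timely.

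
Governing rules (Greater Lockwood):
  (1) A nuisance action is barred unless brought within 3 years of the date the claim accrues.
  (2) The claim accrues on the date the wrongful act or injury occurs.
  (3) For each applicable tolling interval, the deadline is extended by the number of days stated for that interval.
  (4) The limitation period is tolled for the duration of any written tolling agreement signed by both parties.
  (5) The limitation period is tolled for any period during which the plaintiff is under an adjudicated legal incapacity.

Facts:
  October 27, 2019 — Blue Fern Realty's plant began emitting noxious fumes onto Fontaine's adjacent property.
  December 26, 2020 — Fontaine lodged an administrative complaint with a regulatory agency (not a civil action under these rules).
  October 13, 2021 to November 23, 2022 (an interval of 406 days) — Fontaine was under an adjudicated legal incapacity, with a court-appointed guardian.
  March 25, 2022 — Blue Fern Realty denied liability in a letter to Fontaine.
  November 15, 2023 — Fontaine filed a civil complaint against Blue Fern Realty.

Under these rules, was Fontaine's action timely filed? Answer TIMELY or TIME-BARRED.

The claim accrued on October 27, 2019, the date of the act.
Adding the 3 years base period to October 27, 2019 gives a deadline of October 27, 2022, before any tolling.
The plaintiff's legal incapacity from October 13, 2021 to November 23, 2022 tolled the period for 406 days, extending the deadline to December 7, 2023.
None of the other events listed affects the running of the period under the stated rules.
Fontaine filed on November 15, 2023, before the December 7, 2023 deadline, so the action is timely.

TIMELY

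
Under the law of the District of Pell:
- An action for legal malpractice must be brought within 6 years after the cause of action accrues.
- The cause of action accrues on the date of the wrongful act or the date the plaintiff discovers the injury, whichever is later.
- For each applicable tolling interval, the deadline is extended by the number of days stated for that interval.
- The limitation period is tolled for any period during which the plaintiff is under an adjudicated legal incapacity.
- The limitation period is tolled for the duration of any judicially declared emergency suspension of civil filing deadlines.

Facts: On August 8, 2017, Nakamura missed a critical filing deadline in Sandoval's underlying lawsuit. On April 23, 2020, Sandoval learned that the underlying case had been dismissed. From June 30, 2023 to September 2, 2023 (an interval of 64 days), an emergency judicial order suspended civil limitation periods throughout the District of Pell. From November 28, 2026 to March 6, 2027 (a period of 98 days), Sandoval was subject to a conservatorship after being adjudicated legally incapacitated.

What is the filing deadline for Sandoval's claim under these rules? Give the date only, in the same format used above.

Because discovery on April 23, 2020 post-dates the August 8, 2017 act, accrual under the later-of rule falls on April 23, 2020.
The untolled deadline — 6 years after April 23, 2020 — is April 23, 2026.
The period was tolled for 64 days by the emergency suspension of filing deadlines (June 30, 2023 to September 2, 2023), pushing the deadline to June 26, 2026.
The plaintiff's legal incapacity from November 28, 2026 to March 6, 2027 began after the period had already run on June 26, 2026, so it has no tolling effect.

June 26, 2026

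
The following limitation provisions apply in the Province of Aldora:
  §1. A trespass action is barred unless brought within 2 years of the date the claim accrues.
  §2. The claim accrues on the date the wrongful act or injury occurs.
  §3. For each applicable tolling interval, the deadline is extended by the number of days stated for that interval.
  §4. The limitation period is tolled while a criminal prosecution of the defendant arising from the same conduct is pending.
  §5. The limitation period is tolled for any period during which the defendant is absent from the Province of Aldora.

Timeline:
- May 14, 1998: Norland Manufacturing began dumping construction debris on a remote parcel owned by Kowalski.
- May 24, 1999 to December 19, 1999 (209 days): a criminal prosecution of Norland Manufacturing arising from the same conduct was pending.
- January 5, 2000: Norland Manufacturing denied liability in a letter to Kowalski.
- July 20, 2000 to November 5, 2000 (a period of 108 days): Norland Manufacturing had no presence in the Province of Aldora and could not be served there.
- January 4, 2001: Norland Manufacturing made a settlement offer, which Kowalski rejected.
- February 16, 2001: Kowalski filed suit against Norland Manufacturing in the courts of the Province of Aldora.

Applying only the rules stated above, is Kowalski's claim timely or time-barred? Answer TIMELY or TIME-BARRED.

TIMELY

The claim accrued on May 14, 1998, when the wrongful act occurred.
Adding the 2 years base period to May 14, 1998 gives a deadline of May 14, 2000, before any tolling.
The pending criminal prosecution from May 24, 1999 to December 19, 1999 tolled the period for 209 days, extending the deadline to December 9, 2000.
The period was tolled for 108 days by the defendant's absence from the jurisdiction (July 20, 2000 to November 5, 2000), pushing the deadline to March 27, 2001.
The other events in the timeline have no effect on the limitation period under the stated rules.
Filing on February 16, 2001 beat the March 27, 2001 deadline — the action is timely.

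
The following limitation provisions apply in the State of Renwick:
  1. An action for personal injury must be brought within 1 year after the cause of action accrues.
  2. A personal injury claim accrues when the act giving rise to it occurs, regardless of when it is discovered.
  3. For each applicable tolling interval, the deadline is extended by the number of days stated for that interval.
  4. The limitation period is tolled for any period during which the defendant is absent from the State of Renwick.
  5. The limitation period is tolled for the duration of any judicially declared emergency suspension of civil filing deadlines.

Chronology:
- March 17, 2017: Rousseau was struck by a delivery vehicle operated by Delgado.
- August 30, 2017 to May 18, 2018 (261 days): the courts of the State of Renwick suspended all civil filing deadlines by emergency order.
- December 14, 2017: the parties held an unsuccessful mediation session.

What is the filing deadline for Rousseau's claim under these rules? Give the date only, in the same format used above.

December 3, 2018

The claim accrued on March 17, 2017, when the wrongful act occurred.
Adding the 1 year base period to March 17, 2017 gives a deadline of March 17, 2018, before any tolling.
The emergency suspension of filing deadlines from August 30, 2017 to May 18, 2018 tolled the period for 261 days, extending the deadline to December 3, 2018.
None of the other events listed affects the running of the period under the stated rules.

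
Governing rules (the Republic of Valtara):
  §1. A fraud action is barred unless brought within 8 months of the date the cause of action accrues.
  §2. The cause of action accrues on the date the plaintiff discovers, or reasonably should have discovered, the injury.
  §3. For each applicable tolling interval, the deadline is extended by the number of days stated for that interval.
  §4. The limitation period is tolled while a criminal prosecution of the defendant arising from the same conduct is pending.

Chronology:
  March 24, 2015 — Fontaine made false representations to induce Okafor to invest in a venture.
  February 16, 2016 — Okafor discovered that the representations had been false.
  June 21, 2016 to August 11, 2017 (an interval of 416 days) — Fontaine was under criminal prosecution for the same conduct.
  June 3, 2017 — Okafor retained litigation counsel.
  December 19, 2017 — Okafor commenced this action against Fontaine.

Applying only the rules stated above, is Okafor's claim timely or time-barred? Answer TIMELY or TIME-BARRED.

TIME-BARRED

Under the discovery rule, the claim accrued on February 16, 2016, when Okafor discovered the injury — not on the March 24, 2015 date of the underlying act.
8 months from February 16, 2016 is October 16, 2016.
Because the pending criminal prosecution ran from June 21, 2016 to August 11, 2017, the deadline is extended by 416 days to December 6, 2017.
Nothing else in the chronology tolls or restarts the period.
The December 19, 2017 filing falls after the December 6, 2017 deadline; the claim is time-barred.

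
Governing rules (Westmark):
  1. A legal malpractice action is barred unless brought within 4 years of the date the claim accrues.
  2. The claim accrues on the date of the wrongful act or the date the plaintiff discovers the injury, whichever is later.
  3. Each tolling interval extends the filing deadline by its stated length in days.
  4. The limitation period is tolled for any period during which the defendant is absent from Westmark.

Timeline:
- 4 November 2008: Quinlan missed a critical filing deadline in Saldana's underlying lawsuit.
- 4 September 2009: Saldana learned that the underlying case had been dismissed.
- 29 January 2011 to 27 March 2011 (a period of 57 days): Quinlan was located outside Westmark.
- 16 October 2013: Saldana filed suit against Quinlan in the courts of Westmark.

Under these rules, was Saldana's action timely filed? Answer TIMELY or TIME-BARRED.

Taking the later of the act (4 November 2008) and discovery (4 September 2009), the claim accrued on 4 September 2009.
Adding the 4 years base period to 4 September 2009 gives a deadline of 4 September 2013, before any tolling.
The defendant's absence from the jurisdiction from 29 January 2011 to 27 March 2011 tolled the period for 57 days, extending the deadline to 31 October 2013.
Filing on 16 October 2013 beat the 31 October 2013 deadline — the action is timely.

TIMELY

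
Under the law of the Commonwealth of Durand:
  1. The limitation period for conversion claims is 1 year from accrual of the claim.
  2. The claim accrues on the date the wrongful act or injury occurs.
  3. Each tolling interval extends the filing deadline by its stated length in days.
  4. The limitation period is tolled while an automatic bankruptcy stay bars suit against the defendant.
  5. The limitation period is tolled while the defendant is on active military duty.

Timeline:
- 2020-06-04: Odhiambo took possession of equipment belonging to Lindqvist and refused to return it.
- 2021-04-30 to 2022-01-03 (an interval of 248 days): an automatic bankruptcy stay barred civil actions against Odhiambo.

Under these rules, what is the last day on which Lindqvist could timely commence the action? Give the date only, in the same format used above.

The claim accrued on 2020-06-04, the date of the act.
1 year from 2020-06-04 is 2021-06-04.
The period was tolled for 248 days by the automatic bankruptcy stay (2021-04-30 to 2022-01-03), pushing the deadline to 2022-02-07.

2022-02-07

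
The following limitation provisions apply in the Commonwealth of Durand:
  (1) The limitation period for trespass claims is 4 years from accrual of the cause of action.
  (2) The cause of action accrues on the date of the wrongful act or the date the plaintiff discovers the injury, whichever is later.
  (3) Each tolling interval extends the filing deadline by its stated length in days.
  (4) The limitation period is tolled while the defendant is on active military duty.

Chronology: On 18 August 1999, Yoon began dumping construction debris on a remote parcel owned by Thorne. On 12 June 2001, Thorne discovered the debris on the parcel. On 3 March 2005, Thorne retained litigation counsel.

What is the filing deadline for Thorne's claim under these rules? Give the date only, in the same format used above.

12 June 2005

The claim accrued on 12 June 2001 — the later of the 18 August 1999 act and the 12 June 2001 discovery.
The untolled deadline — 4 years after 12 June 2001 — is 12 June 2005.
The other events in the timeline have no effect on the limitation period under the stated rules.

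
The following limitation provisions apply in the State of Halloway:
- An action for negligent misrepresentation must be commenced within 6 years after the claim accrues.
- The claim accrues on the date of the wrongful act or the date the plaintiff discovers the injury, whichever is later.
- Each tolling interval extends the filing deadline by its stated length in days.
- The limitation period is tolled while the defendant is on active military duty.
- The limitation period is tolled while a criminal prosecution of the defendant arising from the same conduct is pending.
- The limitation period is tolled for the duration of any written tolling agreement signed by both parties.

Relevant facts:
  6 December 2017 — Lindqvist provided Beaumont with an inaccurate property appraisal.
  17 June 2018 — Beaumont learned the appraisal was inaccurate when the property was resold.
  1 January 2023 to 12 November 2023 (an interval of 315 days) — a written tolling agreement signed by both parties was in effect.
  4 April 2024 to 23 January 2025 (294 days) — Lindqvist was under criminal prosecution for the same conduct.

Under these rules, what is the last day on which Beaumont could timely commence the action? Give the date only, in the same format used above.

Taking the later of the act (6 December 2017) and discovery (17 June 2018), the claim accrued on 17 June 2018.
6 years from 17 June 2018 is 17 June 2024.
The written tolling agreement from 1 January 2023 to 12 November 2023 tolled the period for 315 days, extending the deadline to 28 April 2025.
The pending criminal prosecution from 4 April 2024 to 23 January 2025 tolled the period for 294 days, extending the deadline to 16 February 2026.

16 February 2026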